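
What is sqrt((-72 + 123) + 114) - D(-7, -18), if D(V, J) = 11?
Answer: -11 + sqrt(165) ≈ 1.8452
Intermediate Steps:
sqrt((-72 + 123) + 114) - D(-7, -18) = sqrt((-72 + 123) + 114) - 1*11 = sqrt(51 + 114) - 11 = sqrt(165) - 11 = -11 + sqrt(165)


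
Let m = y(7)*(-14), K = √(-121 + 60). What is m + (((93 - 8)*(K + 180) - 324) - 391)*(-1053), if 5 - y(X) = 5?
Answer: -15358005 - 89505*I*√61 ≈ -1.5358e+7 - 6.9906e+5*I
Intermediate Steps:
K = I*√61 (K = √(-61) = I*√61 ≈ 7.8102*I)
y(X) = 0 (y(X) = 5 - 1*5 = 5 - 5 = 0)
m = 0 (m = 0*(-14) = 0)
m + (((93 - 8)*(K + 180) - 324) - 391)*(-1053) = 0 + (((93 - 8)*(I*√61 + 180) - 324) - 391)*(-1053) = 0 + ((85*(180 + I*√61) - 324) - 391)*(-1053) = 0 + (((15300 + 85*I*√61) - 324) - 391)*(-1053) = 0 + ((14976 + 85*I*√61) - 391)*(-1053) = 0 + (14585 + 85*I*√61)*(-1053) = 0 + (-15358005 - 89505*I*√61) = -15358005 - 89505*I*√61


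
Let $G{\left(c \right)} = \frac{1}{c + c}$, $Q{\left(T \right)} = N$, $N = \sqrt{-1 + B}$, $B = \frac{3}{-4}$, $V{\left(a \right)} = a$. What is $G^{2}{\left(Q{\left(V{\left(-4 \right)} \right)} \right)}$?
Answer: $- \frac{1}{7} \approx -0.14286$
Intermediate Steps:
$B = - \frac{3}{4}$ ($B = 3 \left(- \frac{1}{4}\right) = - \frac{3}{4} \approx -0.75$)
$N = \frac{i \sqrt{7}}{2}$ ($N = \sqrt{-1 - \frac{3}{4}} = \sqrt{- \frac{7}{4}} = \frac{i \sqrt{7}}{2} \approx 1.3229 i$)
$Q{\left(T \right)} = \frac{i \sqrt{7}}{2}$
$G{\left(c \right)} = \frac{1}{2 c}$
$G^{2}{\left(Q{\left(V{\left(-4 \right)} \right)} \right)} = \left(\frac{1}{2 \frac{i \sqrt{7}}{2}}\right)^{2} = \left(\frac{\left(- \frac{2}{7}\right) i \sqrt{7}}{2}\right)^{2} = \left(- \frac{i \sqrt{7}}{7}\right)^{2} = - \frac{1}{7}$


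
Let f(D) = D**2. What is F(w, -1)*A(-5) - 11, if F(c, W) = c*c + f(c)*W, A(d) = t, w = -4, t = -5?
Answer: -11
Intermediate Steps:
A(d) = -5
F(c, W) = c**2 + W*c**2 (F(c, W) = c*c + c**2*W = c**2 + W*c**2)
F(w, -1)*A(-5) - 11 = ((-4)**2*(1 - 1))*(-5) - 11 = (16*0)*(-5) - 11 = 0*(-5) - 11 = 0 - 11 = -11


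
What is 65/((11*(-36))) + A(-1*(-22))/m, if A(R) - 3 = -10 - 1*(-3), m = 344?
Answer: -2993/17028 ≈ -0.17577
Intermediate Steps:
A(R) = -4 (A(R) = 3 + (-10 - 1*(-3)) = 3 + (-10 + 3) = 3 - 7 = -4)
65/((11*(-36))) + A(-1*(-22))/m = 65/((11*(-36))) - 4/344 = 65/(-396) - 4*1/344 = 65*(-1/396) - 1/86 = -65/396 - 1/86 = -2993/17028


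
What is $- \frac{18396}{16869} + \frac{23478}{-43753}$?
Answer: $- \frac{400310190}{246023119} \approx -1.6271$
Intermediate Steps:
$- \frac{18396}{16869} + \frac{23478}{-43753} = \left(-18396\right) \frac{1}{16869} + 23478 \left(- \frac{1}{43753}\right) = - \frac{6132}{5623} - \frac{23478}{43753} = - \frac{400310190}{246023119}$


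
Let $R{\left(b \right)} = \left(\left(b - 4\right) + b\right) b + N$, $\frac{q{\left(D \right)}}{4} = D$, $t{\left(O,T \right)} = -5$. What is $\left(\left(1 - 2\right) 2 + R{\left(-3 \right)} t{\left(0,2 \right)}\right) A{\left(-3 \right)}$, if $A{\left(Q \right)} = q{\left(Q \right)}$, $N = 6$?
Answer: $2184$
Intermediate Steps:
$q{\left(D \right)} = 4 D$
$R{\left(b \right)} = 6 + b \left(-4 + 2 b\right)$ ($R{\left(b \right)} = \left(\left(b - 4\right) + b\right) b + 6 = \left(\left(-4 + b\right) + b\right) b + 6 = \left(-4 + 2 b\right) b + 6 = b \left(-4 + 2 b\right) + 6 = 6 + b \left(-4 + 2 b\right)$)
$A{\left(Q \right)} = 4 Q$
$\left(\left(1 - 2\right) 2 + R{\left(-3 \right)} t{\left(0,2 \right)}\right) A{\left(-3 \right)} = \left(\left(1 - 2\right) 2 + \left(6 - -12 + 2 \left(-3\right)^{2}\right) \left(-5\right)\right) 4 \left(-3\right) = \left(\left(-1\right) 2 + \left(6 + 12 + 2 \cdot 9\right) \left(-5\right)\right) \left(-12\right) = \left(-2 + \left(6 + 12 + 18\right) \left(-5\right)\right) \left(-12\right) = \left(-2 + 36 \left(-5\right)\right) \left(-12\right) = \left(-2 - 180\right) \left(-12\right) = \left(-182\right) \left(-12\right) = 2184$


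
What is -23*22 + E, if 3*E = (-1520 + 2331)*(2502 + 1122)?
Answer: 979182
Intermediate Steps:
E = 979688 (E = ((-1520 + 2331)*(2502 + 1122))/3 = (811*3624)/3 = (⅓)*2939064 = 979688)
-23*22 + E = -23*22 + 979688 = -506 + 979688 = 979182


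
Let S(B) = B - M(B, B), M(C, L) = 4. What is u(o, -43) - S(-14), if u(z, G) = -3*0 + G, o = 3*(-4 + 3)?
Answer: -25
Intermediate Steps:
o = -3 (o = 3*(-1) = -3)
u(z, G) = G (u(z, G) = 0 + G = G)
S(B) = -4 + B (S(B) = B - 1*4 = B - 4 = -4 + B)
u(o, -43) - S(-14) = -43 - (-4 - 14) = -43 - 1*(-18) = -43 + 18 = -25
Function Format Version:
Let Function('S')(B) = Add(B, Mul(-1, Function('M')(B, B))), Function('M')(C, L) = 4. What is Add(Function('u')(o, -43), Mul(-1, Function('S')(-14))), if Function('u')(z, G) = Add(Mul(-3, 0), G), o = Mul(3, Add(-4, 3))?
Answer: -25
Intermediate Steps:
o = -3 (o = Mul(3, -1) = -3)
Function('u')(z, G) = G (Function('u')(z, G) = Add(0, G) = G)
Function('S')(B) = Add(-4, B) (Function('S')(B) = Add(B, Mul(-1, 4)) = Add(B, -4) = Add(-4, B))
Add(Function('u')(o, -43), Mul(-1, Function('S')(-14))) = Add(-43, Mul(-1, Add(-4, -14))) = Add(-43, Mul(-1, -18)) = Add(-43, 18) = -25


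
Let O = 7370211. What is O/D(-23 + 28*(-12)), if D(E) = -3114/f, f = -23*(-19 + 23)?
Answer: 113009902/519 ≈ 2.1775e+5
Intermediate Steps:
f = -92 (f = -23*4 = -92)
D(E) = 1557/46 (D(E) = -3114/(-92) = -3114*(-1/92) = 1557/46)
O/D(-23 + 28*(-12)) = 7370211/(1557/46) = 7370211*(46/1557) = 113009902/519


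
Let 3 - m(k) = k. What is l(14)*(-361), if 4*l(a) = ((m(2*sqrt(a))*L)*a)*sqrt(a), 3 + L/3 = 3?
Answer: 0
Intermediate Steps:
L = 0 (L = -9 + 3*3 = -9 + 9 = 0)
m(k) = 3 - k
l(a) = 0 (l(a) = ((((3 - 2*sqrt(a))*0)*a)*sqrt(a))/4 = ((0*a)*sqrt(a))/4 = (0*sqrt(a))/4 = (1/4)*0 = 0)
l(14)*(-361) = 0*(-361) = 0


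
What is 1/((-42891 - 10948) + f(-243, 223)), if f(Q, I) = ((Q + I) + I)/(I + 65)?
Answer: -288/15505429 ≈ -1.8574e-5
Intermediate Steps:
f(Q, I) = (Q + 2*I)/(65 + I) (f(Q, I) = ((I + Q) + I)/(65 + I) = (Q + 2*I)/(65 + I))
1/((-42891 - 10948) + f(-243, 223)) = 1/((-42891 - 10948) + (-243 + 2*223)/(65 + 223)) = 1/(-53839 + (-243 + 446)/288) = 1/(-53839 + (1/288)*203) = 1/(-53839 + 203/288) = 1/(-15505429/288) = -288/15505429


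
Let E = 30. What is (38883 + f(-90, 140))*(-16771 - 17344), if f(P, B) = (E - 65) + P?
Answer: -1322229170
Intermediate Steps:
f(P, B) = -35 + P (f(P, B) = (30 - 65) + P = -35 + P)
(38883 + f(-90, 140))*(-16771 - 17344) = (38883 + (-35 - 90))*(-16771 - 17344) = (38883 - 125)*(-34115) = 38758*(-34115) = -1322229170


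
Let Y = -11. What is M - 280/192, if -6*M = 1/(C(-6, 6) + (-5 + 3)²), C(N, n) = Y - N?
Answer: -31/24 ≈ -1.2917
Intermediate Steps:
C(N, n) = -11 - N
M = ⅙ (M = -1/(6*((-11 - 1*(-6)) + (-5 + 3)²)) = -1/(6*((-11 + 6) + (-2)²)) = -1/(6*(-5 + 4)) = -⅙/(-1) = -⅙*(-1) = ⅙ ≈ 0.16667)
M - 280/192 = ⅙ - 280/192 = ⅙ - 280*1/192 = ⅙ - 35/24 = -31/24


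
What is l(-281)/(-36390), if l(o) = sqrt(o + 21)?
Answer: -I*sqrt(65)/18195 ≈ -0.0004431*I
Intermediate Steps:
l(o) = sqrt(21 + o)
l(-281)/(-36390) = sqrt(21 - 281)/(-36390) = sqrt(-260)*(-1/36390) = (2*I*sqrt(65))*(-1/36390) = -I*sqrt(65)/18195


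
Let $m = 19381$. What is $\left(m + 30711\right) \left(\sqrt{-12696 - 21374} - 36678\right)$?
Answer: $-1837274376 + 50092 i \sqrt{34070} \approx -1.8373 \cdot 10^{9} + 9.246 \cdot 10^{6} i$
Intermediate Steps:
$\left(m + 30711\right) \left(\sqrt{-12696 - 21374} - 36678\right) = \left(19381 + 30711\right) \left(\sqrt{-12696 - 21374} - 36678\right) = 50092 \left(\sqrt{-34070} - 36678\right) = 50092 \left(i \sqrt{34070} - 36678\right) = 50092 \left(-36678 + i \sqrt{34070}\right) = -1837274376 + 50092 i \sqrt{34070}$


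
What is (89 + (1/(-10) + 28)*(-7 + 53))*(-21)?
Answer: -144102/5 ≈ -28820.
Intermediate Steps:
(89 + (1/(-10) + 28)*(-7 + 53))*(-21) = (89 + (-⅒ + 28)*46)*(-21) = (89 + (279/10)*46)*(-21) = (89 + 6417/5)*(-21) = (6862/5)*(-21) = -144102/5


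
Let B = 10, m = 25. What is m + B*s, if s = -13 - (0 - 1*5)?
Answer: -55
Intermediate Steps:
s = -8 (s = -13 - (0 - 5) = -13 - 1*(-5) = -13 + 5 = -8)
m + B*s = 25 + 10*(-8) = 25 - 80 = -55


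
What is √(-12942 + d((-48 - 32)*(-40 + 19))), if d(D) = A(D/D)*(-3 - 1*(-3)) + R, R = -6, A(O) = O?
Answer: 2*I*√3237 ≈ 113.79*I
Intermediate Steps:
d(D) = -6 (d(D) = (D/D)*(-3 - 1*(-3)) - 6 = 1*(-3 + 3) - 6 = 1*0 - 6 = 0 - 6 = -6)
√(-12942 + d((-48 - 32)*(-40 + 19))) = √(-12942 - 6) = √(-12948) = 2*I*√3237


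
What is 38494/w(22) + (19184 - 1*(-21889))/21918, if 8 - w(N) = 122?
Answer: -7359905/21918 ≈ -335.79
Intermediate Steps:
w(N) = -114 (w(N) = 8 - 1*122 = 8 - 122 = -114)
38494/w(22) + (19184 - 1*(-21889))/21918 = 38494/(-114) + (19184 - 1*(-21889))/21918 = 38494*(-1/114) + (19184 + 21889)*(1/21918) = -1013/3 + 41073*(1/21918) = -1013/3 + 13691/7306 = -7359905/21918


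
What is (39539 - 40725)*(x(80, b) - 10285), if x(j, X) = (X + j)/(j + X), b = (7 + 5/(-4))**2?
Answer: 12196824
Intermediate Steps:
b = 529/16 (b = (7 + 5*(-1/4))**2 = (7 - 5/4)**2 = (23/4)**2 = 529/16 ≈ 33.063)
x(j, X) = 1 (x(j, X) = (X + j)/(X + j) = 1)
(39539 - 40725)*(x(80, b) - 10285) = (39539 - 40725)*(1 - 10285) = -1186*(-10284) = 12196824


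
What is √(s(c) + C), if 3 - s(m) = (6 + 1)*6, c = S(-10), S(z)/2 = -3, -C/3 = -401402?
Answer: √1204167 ≈ 1097.3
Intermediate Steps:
C = 1204206 (C = -3*(-401402) = 1204206)
S(z) = -6 (S(z) = 2*(-3) = -6)
c = -6
s(m) = -39 (s(m) = 3 - (6 + 1)*6 = 3 - 7*6 = 3 - 1*42 = 3 - 42 = -39)
√(s(c) + C) = √(-39 + 1204206) = √1204167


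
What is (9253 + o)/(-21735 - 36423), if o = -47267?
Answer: 19007/29079 ≈ 0.65363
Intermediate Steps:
(9253 + o)/(-21735 - 36423) = (9253 - 47267)/(-21735 - 36423) = -38014/(-58158) = -38014*(-1/58158) = 19007/29079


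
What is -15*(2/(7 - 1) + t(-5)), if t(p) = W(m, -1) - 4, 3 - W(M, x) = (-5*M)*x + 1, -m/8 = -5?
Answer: 3025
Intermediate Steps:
m = 40 (m = -8*(-5) = 40)
W(M, x) = 2 + 5*M*x (W(M, x) = 3 - ((-5*M)*x + 1) = 3 - (-5*M*x + 1) = 3 - (1 - 5*M*x) = 3 + (-1 + 5*M*x) = 2 + 5*M*x)
t(p) = -202 (t(p) = (2 + 5*40*(-1)) - 4 = (2 - 200) - 4 = -198 - 4 = -202)
-15*(2/(7 - 1) + t(-5)) = -15*(2/(7 - 1) - 202) = -15*(2/6 - 202) = -15*(2*(⅙) - 202) = -15*(⅓ - 202) = -15*(-605/3) = 3025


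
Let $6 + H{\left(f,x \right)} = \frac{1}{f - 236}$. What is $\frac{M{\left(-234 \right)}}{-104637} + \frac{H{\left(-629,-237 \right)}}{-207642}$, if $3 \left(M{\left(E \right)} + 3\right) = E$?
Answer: $\frac{5030535799}{6264628700070} \approx 0.00080301$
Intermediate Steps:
$H{\left(f,x \right)} = -6 + \frac{1}{-236 + f}$ ($H{\left(f,x \right)} = -6 + \frac{1}{f - 236} = -6 + \frac{1}{-236 + f}$)
$M{\left(E \right)} = -3 + \frac{E}{3}$
$\frac{M{\left(-234 \right)}}{-104637} + \frac{H{\left(-629,-237 \right)}}{-207642} = \frac{-3 + \frac{1}{3} \left(-234\right)}{-104637} + \frac{\frac{1}{-236 - 629} \left(1417 - -3774\right)}{-207642} = \left(-3 - 78\right) \left(- \frac{1}{104637}\right) + \frac{1417 + 3774}{-865} \left(- \frac{1}{207642}\right) = \left(-81\right) \left(- \frac{1}{104637}\right) + \left(- \frac{1}{865}\right) 5191 \left(- \frac{1}{207642}\right) = \frac{27}{34879} - - \frac{5191}{179610330} = \frac{27}{34879} + \frac{5191}{179610330} = \frac{5030535799}{6264628700070}$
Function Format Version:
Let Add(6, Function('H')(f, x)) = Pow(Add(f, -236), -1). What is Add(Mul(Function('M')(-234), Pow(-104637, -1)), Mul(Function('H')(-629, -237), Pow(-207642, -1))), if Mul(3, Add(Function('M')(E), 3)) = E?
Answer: Rational(5030535799, 6264628700070) ≈ 0.00080301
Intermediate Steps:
Function('H')(f, x) = Add(-6, Pow(Add(-236, f), -1)) (Function('H')(f, x) = Add(-6, Pow(Add(f, -236), -1)) = Add(-6, Pow(Add(-236, f), -1)))
Function('M')(E) = Add(-3, Mul(Rational(1, 3), E))
Add(Mul(Function('M')(-234), Pow(-104637, -1)), Mul(Function('H')(-629, -237), Pow(-207642, -1))) = Add(Mul(Add(-3, Mul(Rational(1, 3), -234)), Pow(-104637, -1)), Mul(Mul(Pow(Add(-236, -629), -1), Add(1417, Mul(-6, -629))), Pow(-207642, -1))) = Add(Mul(Add(-3, -78), Rational(-1, 104637)), Mul(Mul(Pow(-865, -1), Add(1417, 3774)), Rational(-1, 207642))) = Add(Mul(-81, Rational(-1, 104637)), Mul(Mul(Rational(-1, 865), 5191), Rational(-1, 207642))) = Add(Rational(27, 34879), Mul(Rational(-5191, 865), Rational(-1, 207642))) = Add(Rational(27, 34879), Rational(5191, 179610330)) = Rational(5030535799, 6264628700070)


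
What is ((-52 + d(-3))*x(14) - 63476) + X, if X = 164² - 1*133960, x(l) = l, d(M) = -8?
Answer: -171380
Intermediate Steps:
X = -107064 (X = 26896 - 133960 = -107064)
((-52 + d(-3))*x(14) - 63476) + X = ((-52 - 8)*14 - 63476) - 107064 = (-60*14 - 63476) - 107064 = (-840 - 63476) - 107064 = -64316 - 107064 = -171380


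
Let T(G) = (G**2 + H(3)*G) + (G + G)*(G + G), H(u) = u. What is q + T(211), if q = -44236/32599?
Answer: 7277291326/32599 ≈ 2.2324e+5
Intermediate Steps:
q = -44236/32599 (q = -44236*1/32599 = -44236/32599 ≈ -1.3570)
T(G) = 3*G + 5*G**2 (T(G) = (G**2 + 3*G) + (G + G)*(G + G) = (G**2 + 3*G) + (2*G)*(2*G) = (G**2 + 3*G) + 4*G**2 = 3*G + 5*G**2)
q + T(211) = -44236/32599 + 211*(3 + 5*211) = -44236/32599 + 211*(3 + 1055) = -44236/32599 + 211*1058 = -44236/32599 + 223238 = 7277291326/32599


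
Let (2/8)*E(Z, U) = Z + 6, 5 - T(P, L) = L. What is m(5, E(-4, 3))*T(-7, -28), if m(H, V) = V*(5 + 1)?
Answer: 1584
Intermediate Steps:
T(P, L) = 5 - L
E(Z, U) = 24 + 4*Z (E(Z, U) = 4*(Z + 6) = 4*(6 + Z) = 24 + 4*Z)
m(H, V) = 6*V (m(H, V) = V*6 = 6*V)
m(5, E(-4, 3))*T(-7, -28) = (6*(24 + 4*(-4)))*(5 - 1*(-28)) = (6*(24 - 16))*(5 + 28) = (6*8)*33 = 48*33 = 1584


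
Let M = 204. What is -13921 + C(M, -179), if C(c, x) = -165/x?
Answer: -2491694/179 ≈ -13920.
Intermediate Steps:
-13921 + C(M, -179) = -13921 - 165/(-179) = -13921 - 165*(-1/179) = -13921 + 165/179 = -2491694/179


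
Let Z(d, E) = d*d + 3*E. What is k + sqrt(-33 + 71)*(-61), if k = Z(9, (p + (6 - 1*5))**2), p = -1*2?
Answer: 84 - 61*sqrt(38) ≈ -292.03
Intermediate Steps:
p = -2
Z(d, E) = d**2 + 3*E
k = 84 (k = 9**2 + 3*(-2 + (6 - 1*5))**2 = 81 + 3*(-2 + (6 - 5))**2 = 81 + 3*(-2 + 1)**2 = 81 + 3*(-1)**2 = 81 + 3*1 = 81 + 3 = 84)
k + sqrt(-33 + 71)*(-61) = 84 + sqrt(-33 + 71)*(-61) = 84 + sqrt(38)*(-61) = 84 - 61*sqrt(38)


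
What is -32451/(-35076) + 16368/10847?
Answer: 308706655/126823124 ≈ 2.4342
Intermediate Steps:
-32451/(-35076) + 16368/10847 = -32451*(-1/35076) + 16368*(1/10847) = 10817/11692 + 16368/10847 = 308706655/126823124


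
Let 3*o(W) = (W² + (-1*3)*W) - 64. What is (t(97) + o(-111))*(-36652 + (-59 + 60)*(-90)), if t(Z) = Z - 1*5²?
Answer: -470518052/3 ≈ -1.5684e+8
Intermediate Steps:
o(W) = -64/3 - W + W²/3 (o(W) = ((W² + (-1*3)*W) - 64)/3 = ((W² - 3*W) - 64)/3 = (-64 + W² - 3*W)/3 = -64/3 - W + W²/3)
t(Z) = -25 + Z (t(Z) = Z - 1*25 = Z - 25 = -25 + Z)
(t(97) + o(-111))*(-36652 + (-59 + 60)*(-90)) = ((-25 + 97) + (-64/3 - 1*(-111) + (⅓)*(-111)²))*(-36652 + (-59 + 60)*(-90)) = (72 + (-64/3 + 111 + (⅓)*12321))*(-36652 + 1*(-90)) = (72 + (-64/3 + 111 + 4107))*(-36652 - 90) = (72 + 12590/3)*(-36742) = (12806/3)*(-36742) = -470518052/3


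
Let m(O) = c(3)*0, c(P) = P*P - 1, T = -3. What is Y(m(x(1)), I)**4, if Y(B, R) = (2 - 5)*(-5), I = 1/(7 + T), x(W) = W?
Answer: 50625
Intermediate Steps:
c(P) = -1 + P**2 (c(P) = P**2 - 1 = -1 + P**2)
m(O) = 0 (m(O) = (-1 + 3**2)*0 = (-1 + 9)*0 = 8*0 = 0)
I = 1/4 (I = 1/(7 - 3) = 1/4 ≈ 0.25000)
Y(B, R) = 15 (Y(B, R) = -3*(-5) = 15)
Y(m(x(1)), I)**4 = 15**4 = 50625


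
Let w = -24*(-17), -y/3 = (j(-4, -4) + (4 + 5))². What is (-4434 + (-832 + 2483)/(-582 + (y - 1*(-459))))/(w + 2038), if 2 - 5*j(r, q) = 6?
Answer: -36036487/19856628 ≈ -1.8148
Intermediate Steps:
j(r, q) = -⅘ (j(r, q) = ⅖ - ⅕*6 = ⅖ - 6/5 = -⅘)
y = -5043/25 (y = -3*(-⅘ + (4 + 5))² = -3*(-⅘ + 9)² = -3*(41/5)² = -3*1681/25 = -5043/25 ≈ -201.72)
w = 408
(-4434 + (-832 + 2483)/(-582 + (y - 1*(-459))))/(w + 2038) = (-4434 + (-832 + 2483)/(-582 + (-5043/25 - 1*(-459))))/(408 + 2038) = (-4434 + 1651/(-582 + (-5043/25 + 459)))/2446 = (-4434 + 1651/(-582 + 6432/25))*(1/2446) = (-4434 + 1651/(-8118/25))*(1/2446) = (-4434 + 1651*(-25/8118))*(1/2446) = (-4434 - 41275/8118)*(1/2446) = -36036487/8118*1/2446 = -36036487/19856628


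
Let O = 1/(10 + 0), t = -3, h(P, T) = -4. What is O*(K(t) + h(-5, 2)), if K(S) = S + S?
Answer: -1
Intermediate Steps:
K(S) = 2*S
O = ⅒ (O = 1/10 = ⅒ ≈ 0.10000)
O*(K(t) + h(-5, 2)) = (2*(-3) - 4)/10 = (-6 - 4)/10 = (⅒)*(-10) = -1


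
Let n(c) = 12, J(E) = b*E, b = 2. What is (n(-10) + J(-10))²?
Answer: 64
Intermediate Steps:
J(E) = 2*E
(n(-10) + J(-10))² = (12 + 2*(-10))² = (12 - 20)² = (-8)² = 64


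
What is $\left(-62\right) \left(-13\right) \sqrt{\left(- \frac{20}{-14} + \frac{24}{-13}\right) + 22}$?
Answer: $\frac{124 \sqrt{44681}}{7} \approx 3744.4$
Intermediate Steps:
$\left(-62\right) \left(-13\right) \sqrt{\left(- \frac{20}{-14} + \frac{24}{-13}\right) + 22} = 806 \sqrt{\left(\left(-20\right) \left(- \frac{1}{14}\right) + 24 \left(- \frac{1}{13}\right)\right) + 22} = 806 \sqrt{\left(\frac{10}{7} - \frac{24}{13}\right) + 22} = 806 \sqrt{- \frac{38}{91} + 22} = 806 \sqrt{\frac{1964}{91}} = 806 \frac{2 \sqrt{44681}}{91} = \frac{124 \sqrt{44681}}{7}$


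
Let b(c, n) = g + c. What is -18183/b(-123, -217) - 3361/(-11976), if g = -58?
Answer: 218367949/2167656 ≈ 100.74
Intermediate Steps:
b(c, n) = -58 + c
-18183/b(-123, -217) - 3361/(-11976) = -18183/(-58 - 123) - 3361/(-11976) = -18183/(-181) - 3361*(-1/11976) = -18183*(-1/181) + 3361/11976 = 18183/181 + 3361/11976 = 218367949/2167656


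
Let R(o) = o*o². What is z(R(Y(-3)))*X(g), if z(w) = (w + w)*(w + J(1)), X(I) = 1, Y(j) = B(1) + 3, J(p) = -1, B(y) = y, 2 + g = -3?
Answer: 8064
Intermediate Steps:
g = -5 (g = -2 - 3 = -5)
Y(j) = 4 (Y(j) = 1 + 3 = 4)
R(o) = o³
z(w) = 2*w*(-1 + w) (z(w) = (w + w)*(w - 1) = (2*w)*(-1 + w) = 2*w*(-1 + w))
z(R(Y(-3)))*X(g) = (2*4³*(-1 + 4³))*1 = (2*64*(-1 + 64))*1 = (2*64*63)*1 = 8064*1 = 8064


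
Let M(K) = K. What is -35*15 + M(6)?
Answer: -519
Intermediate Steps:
-35*15 + M(6) = -35*15 + 6 = -525 + 6 = -519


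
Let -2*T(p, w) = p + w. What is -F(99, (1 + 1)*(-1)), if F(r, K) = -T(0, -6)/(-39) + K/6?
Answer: 10/39 ≈ 0.25641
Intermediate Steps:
T(p, w) = -p/2 - w/2 (T(p, w) = -(p + w)/2 = -p/2 - w/2)
F(r, K) = 1/13 + K/6 (F(r, K) = -(-½*0 - ½*(-6))/(-39) + K/6 = -(0 + 3)*(-1/39) + K*(⅙) = -1*3*(-1/39) + K/6 = -3*(-1/39) + K/6 = 1/13 + K/6)
-F(99, (1 + 1)*(-1)) = -(1/13 + ((1 + 1)*(-1))/6) = -(1/13 + (2*(-1))/6) = -(1/13 + (⅙)*(-2)) = -(1/13 - ⅓) = -1*(-10/39) = 10/39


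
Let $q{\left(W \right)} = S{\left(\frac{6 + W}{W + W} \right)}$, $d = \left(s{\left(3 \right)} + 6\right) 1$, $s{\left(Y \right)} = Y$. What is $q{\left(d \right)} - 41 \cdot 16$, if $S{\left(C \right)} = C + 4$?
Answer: $- \frac{3907}{6} \approx -651.17$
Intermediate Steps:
$d = 9$ ($d = \left(3 + 6\right) 1 = 9 \cdot 1 = 9$)
$S{\left(C \right)} = 4 + C$
$q{\left(W \right)} = 4 + \frac{6 + W}{2 W}$ ($q{\left(W \right)} = 4 + \frac{6 + W}{W + W} = 4 + \frac{6 + W}{2 W}$)
$q{\left(d \right)} - 41 \cdot 16 = \left(\frac{9}{2} + \frac{3}{9}\right) - 41 \cdot 16 = \left(\frac{9}{2} + 3 \cdot \frac{1}{9}\right) - 656 = \left(\frac{9}{2} + \frac{1}{3}\right) - 656 = \frac{29}{6} - 656 = - \frac{3907}{6}$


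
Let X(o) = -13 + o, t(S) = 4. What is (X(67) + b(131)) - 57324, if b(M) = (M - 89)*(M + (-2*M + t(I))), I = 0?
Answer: -62604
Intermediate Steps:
b(M) = (-89 + M)*(4 - M) (b(M) = (M - 89)*(M + (-2*M + 4)) = (-89 + M)*(M + (4 - 2*M)) = (-89 + M)*(4 - M))
(X(67) + b(131)) - 57324 = ((-13 + 67) + (-356 - 1*131² + 93*131)) - 57324 = (54 + (-356 - 1*17161 + 12183)) - 57324 = (54 + (-356 - 17161 + 12183)) - 57324 = (54 - 5334) - 57324 = -5280 - 57324 = -62604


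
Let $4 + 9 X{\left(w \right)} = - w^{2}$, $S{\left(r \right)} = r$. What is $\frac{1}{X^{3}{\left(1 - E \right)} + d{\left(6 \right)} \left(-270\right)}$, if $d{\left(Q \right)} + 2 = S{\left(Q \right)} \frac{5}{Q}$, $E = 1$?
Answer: $- \frac{729}{590554} \approx -0.0012344$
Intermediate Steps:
$d{\left(Q \right)} = 3$ ($d{\left(Q \right)} = -2 + Q \frac{5}{Q} = -2 + 5 = 3$)
$X{\left(w \right)} = - \frac{4}{9} - \frac{w^{2}}{9}$ ($X{\left(w \right)} = - \frac{4}{9} + \frac{\left(-1\right) w^{2}}{9} = - \frac{4}{9} - \frac{w^{2}}{9}$)
$\frac{1}{X^{3}{\left(1 - E \right)} + d{\left(6 \right)} \left(-270\right)} = \frac{1}{\left(- \frac{4}{9} - \frac{\left(1 - 1\right)^{2}}{9}\right)^{3} + 3 \left(-270\right)} = \frac{1}{\left(- \frac{4}{9} - \frac{\left(1 - 1\right)^{2}}{9}\right)^{3} - 810} = \frac{1}{\left(- \frac{4}{9} - \frac{0^{2}}{9}\right)^{3} - 810} = \frac{1}{\left(- \frac{4}{9} - 0\right)^{3} - 810} = \frac{1}{\left(- \frac{4}{9} + 0\right)^{3} - 810} = \frac{1}{\left(- \frac{4}{9}\right)^{3} - 810} = \frac{1}{- \frac{64}{729} - 810} = \frac{1}{- \frac{590554}{729}} = - \frac{729}{590554}$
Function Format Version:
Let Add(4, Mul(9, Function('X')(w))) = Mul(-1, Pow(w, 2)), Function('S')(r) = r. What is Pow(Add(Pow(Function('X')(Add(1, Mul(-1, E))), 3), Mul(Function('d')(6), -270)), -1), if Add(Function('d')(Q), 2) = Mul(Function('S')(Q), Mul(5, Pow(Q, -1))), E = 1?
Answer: Rational(-729, 590554) ≈ -0.0012344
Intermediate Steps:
Function('d')(Q) = 3 (Function('d')(Q) = Add(-2, Mul(Q, Mul(5, Pow(Q, -1)))) = Add(-2, 5) = 3)
Function('X')(w) = Add(Rational(-4, 9), Mul(Rational(-1, 9), Pow(w, 2))) (Function('X')(w) = Add(Rational(-4, 9), Mul(Rational(1, 9), Mul(-1, Pow(w, 2)))) = Add(Rational(-4, 9), Mul(Rational(-1, 9), Pow(w, 2))))
Pow(Add(Pow(Function('X')(Add(1, Mul(-1, E))), 3), Mul(Function('d')(6), -270)), -1) = Pow(Add(Pow(Add(Rational(-4, 9), Mul(Rational(-1, 9), Pow(Add(1, Mul(-1, 1)), 2))), 3), Mul(3, -270)), -1) = Pow(Add(Pow(Add(Rational(-4, 9), Mul(Rational(-1, 9), Pow(Add(1, -1), 2))), 3), -810), -1) = Pow(Add(Pow(Add(Rational(-4, 9), Mul(Rational(-1, 9), Pow(0, 2))), 3), -810), -1) = Pow(Add(Pow(Add(Rational(-4, 9), Mul(Rational(-1, 9), 0)), 3), -810), -1) = Pow(Add(Pow(Add(Rational(-4, 9), 0), 3), -810), -1) = Pow(Add(Pow(Rational(-4, 9), 3), -810), -1) = Pow(Add(Rational(-64, 729), -810), -1) = Pow(Rational(-590554, 729), -1) = Rational(-729, 590554)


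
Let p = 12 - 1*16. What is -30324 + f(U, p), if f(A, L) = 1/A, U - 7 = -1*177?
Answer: -5155081/170 ≈ -30324.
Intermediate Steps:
p = -4 (p = 12 - 16 = -4)
U = -170 (U = 7 - 1*177 = 7 - 177 = -170)
-30324 + f(U, p) = -30324 + 1/(-170) = -30324 - 1/170 = -5155081/170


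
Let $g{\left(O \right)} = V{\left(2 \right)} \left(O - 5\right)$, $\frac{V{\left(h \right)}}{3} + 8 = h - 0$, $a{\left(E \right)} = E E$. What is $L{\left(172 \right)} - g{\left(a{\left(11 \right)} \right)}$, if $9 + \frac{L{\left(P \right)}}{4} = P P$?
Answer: $120388$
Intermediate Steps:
$a{\left(E \right)} = E^{2}$
$L{\left(P \right)} = -36 + 4 P^{2}$ ($L{\left(P \right)} = -36 + 4 P P = -36 + 4 P^{2}$)
$V{\left(h \right)} = -24 + 3 h$ ($V{\left(h \right)} = -24 + 3 \left(h - 0\right) = -24 + 3 \left(h + 0\right) = -24 + 3 h$)
$g{\left(O \right)} = 90 - 18 O$ ($g{\left(O \right)} = \left(-24 + 3 \cdot 2\right) \left(O - 5\right) = \left(-24 + 6\right) \left(-5 + O\right) = - 18 \left(-5 + O\right) = 90 - 18 O$)
$L{\left(172 \right)} - g{\left(a{\left(11 \right)} \right)} = \left(-36 + 4 \cdot 172^{2}\right) - \left(90 - 18 \cdot 11^{2}\right) = \left(-36 + 4 \cdot 29584\right) - \left(90 - 2178\right) = \left(-36 + 118336\right) - \left(90 - 2178\right) = 118300 - -2088 = 118300 + 2088 = 120388$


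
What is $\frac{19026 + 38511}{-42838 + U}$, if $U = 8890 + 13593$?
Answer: $- \frac{19179}{6785} \approx -2.8267$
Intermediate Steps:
$U = 22483$
$\frac{19026 + 38511}{-42838 + U} = \frac{19026 + 38511}{-42838 + 22483} = \frac{57537}{-20355} = 57537 \left(- \frac{1}{20355}\right) = - \frac{19179}{6785}$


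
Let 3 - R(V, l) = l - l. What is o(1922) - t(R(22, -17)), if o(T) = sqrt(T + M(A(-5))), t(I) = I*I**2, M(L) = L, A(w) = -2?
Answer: -27 + 8*sqrt(30) ≈ 16.818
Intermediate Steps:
R(V, l) = 3 (R(V, l) = 3 - (l - l) = 3 - 1*0 = 3 + 0 = 3)
t(I) = I**3
o(T) = sqrt(-2 + T) (o(T) = sqrt(T - 2) = sqrt(-2 + T))
o(1922) - t(R(22, -17)) = sqrt(-2 + 1922) - 1*3**3 = sqrt(1920) - 1*27 = 8*sqrt(30) - 27 = -27 + 8*sqrt(30)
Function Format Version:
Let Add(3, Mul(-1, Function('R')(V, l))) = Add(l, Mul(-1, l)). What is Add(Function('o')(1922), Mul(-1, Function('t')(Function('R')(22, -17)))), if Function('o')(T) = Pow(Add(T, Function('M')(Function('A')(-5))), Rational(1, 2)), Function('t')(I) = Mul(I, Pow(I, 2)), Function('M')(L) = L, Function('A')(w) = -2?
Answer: Add(-27, Mul(8, Pow(30, Rational(1, 2)))) ≈ 16.818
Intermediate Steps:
Function('R')(V, l) = 3 (Function('R')(V, l) = Add(3, Mul(-1, Add(l, Mul(-1, l)))) = Add(3, Mul(-1, 0)) = Add(3, 0) = 3)
Function('t')(I) = Pow(I, 3)
Function('o')(T) = Pow(Add(-2, T), Rational(1, 2)) (Function('o')(T) = Pow(Add(T, -2), Rational(1, 2)) = Pow(Add(-2, T), Rational(1, 2)))
Add(Function('o')(1922), Mul(-1, Function('t')(Function('R')(22, -17)))) = Add(Pow(Add(-2, 1922), Rational(1, 2)), Mul(-1, Pow(3, 3))) = Add(Pow(1920, Rational(1, 2)), Mul(-1, 27)) = Add(Mul(8, Pow(30, Rational(1, 2))), -27) = Add(-27, Mul(8, Pow(30, Rational(1, 2))))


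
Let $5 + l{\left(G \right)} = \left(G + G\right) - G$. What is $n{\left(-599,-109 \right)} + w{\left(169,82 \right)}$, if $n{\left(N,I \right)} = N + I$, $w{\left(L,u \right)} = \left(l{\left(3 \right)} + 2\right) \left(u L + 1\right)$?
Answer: $-708$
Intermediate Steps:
$l{\left(G \right)} = -5 + G$ ($l{\left(G \right)} = -5 + \left(\left(G + G\right) - G\right) = -5 + \left(2 G - G\right) = -5 + G$)
$w{\left(L,u \right)} = 0$ ($w{\left(L,u \right)} = \left(\left(-5 + 3\right) + 2\right) \left(u L + 1\right) = \left(-2 + 2\right) \left(L u + 1\right) = 0 \left(1 + L u\right) = 0$)
$n{\left(N,I \right)} = I + N$
$n{\left(-599,-109 \right)} + w{\left(169,82 \right)} = \left(-109 - 599\right) + 0 = -708 + 0 = -708$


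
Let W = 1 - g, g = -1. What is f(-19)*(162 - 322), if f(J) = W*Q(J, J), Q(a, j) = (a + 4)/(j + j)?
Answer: -2400/19 ≈ -126.32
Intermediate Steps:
Q(a, j) = (4 + a)/(2*j) (Q(a, j) = (4 + a)/((2*j)) = (4 + a)*(1/(2*j)) = (4 + a)/(2*j))
W = 2 (W = 1 - 1*(-1) = 1 + 1 = 2)
f(J) = (4 + J)/J (f(J) = 2*((4 + J)/(2*J)) = (4 + J)/J)
f(-19)*(162 - 322) = ((4 - 19)/(-19))*(162 - 322) = -1/19*(-15)*(-160) = (15/19)*(-160) = -2400/19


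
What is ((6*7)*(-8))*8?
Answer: -2688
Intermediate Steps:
((6*7)*(-8))*8 = (42*(-8))*8 = -336*8 = -2688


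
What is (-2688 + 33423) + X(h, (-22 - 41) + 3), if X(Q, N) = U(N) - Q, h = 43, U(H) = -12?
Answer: 30680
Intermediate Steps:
X(Q, N) = -12 - Q
(-2688 + 33423) + X(h, (-22 - 41) + 3) = (-2688 + 33423) + (-12 - 1*43) = 30735 + (-12 - 43) = 30735 - 55 = 30680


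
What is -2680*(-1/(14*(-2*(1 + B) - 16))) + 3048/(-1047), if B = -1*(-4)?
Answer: -326286/31759 ≈ -10.274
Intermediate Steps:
B = 4
-2680*(-1/(14*(-2*(1 + B) - 16))) + 3048/(-1047) = -2680*(-1/(14*(-2*(1 + 4) - 16))) + 3048/(-1047) = -2680*(-1/(14*(-2*5 - 16))) + 3048*(-1/1047) = -2680*(-1/(14*(-10 - 16))) - 1016/349 = -2680/((-14*(-26))) - 1016/349 = -2680/364 - 1016/349 = -2680*1/364 - 1016/349 = -670/91 - 1016/349 = -326286/31759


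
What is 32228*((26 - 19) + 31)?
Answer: 1224664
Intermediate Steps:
32228*((26 - 19) + 31) = 32228*(7 + 31) = 32228*38 = 1224664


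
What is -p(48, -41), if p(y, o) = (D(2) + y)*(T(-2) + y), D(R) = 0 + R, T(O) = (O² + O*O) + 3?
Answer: -2950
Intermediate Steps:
T(O) = 3 + 2*O² (T(O) = (O² + O²) + 3 = 2*O² + 3 = 3 + 2*O²)
D(R) = R
p(y, o) = (2 + y)*(11 + y) (p(y, o) = (2 + y)*((3 + 2*(-2)²) + y) = (2 + y)*((3 + 2*4) + y) = (2 + y)*((3 + 8) + y) = (2 + y)*(11 + y))
-p(48, -41) = -(22 + 48² + 13*48) = -(22 + 2304 + 624) = -1*2950 = -2950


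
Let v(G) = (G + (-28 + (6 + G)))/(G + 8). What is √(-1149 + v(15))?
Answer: I*√607637/23 ≈ 33.892*I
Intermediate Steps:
v(G) = (-22 + 2*G)/(8 + G) (v(G) = (G + (-22 + G))/(8 + G) = (-22 + 2*G)/(8 + G))
√(-1149 + v(15)) = √(-1149 + 2*(-11 + 15)/(8 + 15)) = √(-1149 + 2*4/23) = √(-1149 + 2*(1/23)*4) = √(-1149 + 8/23) = √(-26419/23) = I*√607637/23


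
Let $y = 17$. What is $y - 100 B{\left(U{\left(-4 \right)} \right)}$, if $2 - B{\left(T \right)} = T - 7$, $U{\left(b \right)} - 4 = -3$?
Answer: $-783$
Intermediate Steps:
$U{\left(b \right)} = 1$ ($U{\left(b \right)} = 4 - 3 = 1$)
$B{\left(T \right)} = 9 - T$ ($B{\left(T \right)} = 2 - \left(T - 7\right) = 2 - \left(-7 + T\right) = 9 - T$)
$y - 100 B{\left(U{\left(-4 \right)} \right)} = 17 - 100 \left(9 - 1\right) = 17 - 800 = -783$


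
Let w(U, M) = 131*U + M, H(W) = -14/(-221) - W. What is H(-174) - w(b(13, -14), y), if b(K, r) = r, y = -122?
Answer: 470744/221 ≈ 2130.1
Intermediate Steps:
H(W) = 14/221 - W (H(W) = -14*(-1/221) - W = 14/221 - W)
w(U, M) = M + 131*U
H(-174) - w(b(13, -14), y) = (14/221 - 1*(-174)) - (-122 + 131*(-14)) = (14/221 + 174) - (-122 - 1834) = 38468/221 - 1*(-1956) = 38468/221 + 1956 = 470744/221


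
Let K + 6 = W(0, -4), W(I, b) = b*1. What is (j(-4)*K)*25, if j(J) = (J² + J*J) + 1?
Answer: -8250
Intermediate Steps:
W(I, b) = b
K = -10 (K = -6 - 4 = -10)
j(J) = 1 + 2*J² (j(J) = (J² + J²) + 1 = 2*J² + 1 = 1 + 2*J²)
(j(-4)*K)*25 = ((1 + 2*(-4)²)*(-10))*25 = ((1 + 2*16)*(-10))*25 = ((1 + 32)*(-10))*25 = (33*(-10))*25 = -330*25 = -8250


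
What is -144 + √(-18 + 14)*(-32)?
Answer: -144 - 64*I ≈ -144.0 - 64.0*I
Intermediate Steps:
-144 + √(-18 + 14)*(-32) = -144 + √(-4)*(-32) = -144 + (2*I)*(-32) = -144 - 64*I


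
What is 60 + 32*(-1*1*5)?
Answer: -100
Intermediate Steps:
60 + 32*(-1*1*5) = 60 + 32*(-1*5) = 60 + 32*(-5) = 60 - 160 = -100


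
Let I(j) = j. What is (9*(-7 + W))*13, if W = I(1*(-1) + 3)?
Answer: -585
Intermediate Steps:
W = 2 (W = 1*(-1) + 3 = -1 + 3 = 2)
(9*(-7 + W))*13 = (9*(-7 + 2))*13 = (9*(-5))*13 = -45*13 = -585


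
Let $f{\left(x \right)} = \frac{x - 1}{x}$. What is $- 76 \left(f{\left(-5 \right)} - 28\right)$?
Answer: $\frac{10184}{5} \approx 2036.8$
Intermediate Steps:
$f{\left(x \right)} = \frac{-1 + x}{x}$ ($f{\left(x \right)} = \frac{x - 1}{x} = \frac{-1 + x}{x}$)
$- 76 \left(f{\left(-5 \right)} - 28\right) = - 76 \left(\frac{-1 - 5}{-5} - 28\right) = - 76 \left(\left(- \frac{1}{5}\right) \left(-6\right) - 28\right) = - 76 \left(\frac{6}{5} - 28\right) = \left(-76\right) \left(- \frac{134}{5}\right) = \frac{10184}{5}$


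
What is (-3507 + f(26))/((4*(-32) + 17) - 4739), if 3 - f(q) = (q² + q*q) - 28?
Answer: 2414/2425 ≈ 0.99546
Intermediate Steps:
f(q) = 31 - 2*q² (f(q) = 3 - ((q² + q*q) - 28) = 3 - ((q² + q²) - 28) = 3 - (2*q² - 28) = 3 - (-28 + 2*q²) = 3 + (28 - 2*q²) = 31 - 2*q²)
(-3507 + f(26))/((4*(-32) + 17) - 4739) = (-3507 + (31 - 2*26²))/((4*(-32) + 17) - 4739) = (-3507 + (31 - 2*676))/((-128 + 17) - 4739) = (-3507 + (31 - 1352))/(-111 - 4739) = (-3507 - 1321)/(-4850) = -4828*(-1/4850) = 2414/2425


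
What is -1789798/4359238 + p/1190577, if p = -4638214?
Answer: -11174985527189/2595004250163 ≈ -4.3063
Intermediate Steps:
-1789798/4359238 + p/1190577 = -1789798/4359238 - 4638214/1190577 = -1789798*1/4359238 - 4638214*1/1190577 = -894899/2179619 - 4638214/1190577 = -11174985527189/2595004250163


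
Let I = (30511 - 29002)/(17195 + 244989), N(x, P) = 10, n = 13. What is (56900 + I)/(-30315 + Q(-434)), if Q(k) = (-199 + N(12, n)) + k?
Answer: -14918271109/8111448592 ≈ -1.8392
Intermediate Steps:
Q(k) = -189 + k (Q(k) = (-199 + 10) + k = -189 + k)
I = 1509/262184 ≈ 0.0057555
(56900 + I)/(-30315 + Q(-434)) = (56900 + 1509/262184)/(-30315 + (-189 - 434)) = 14918271109/(262184*(-30315 - 623)) = (14918271109/262184)/(-30938) = (14918271109/262184)*(-1/30938) = -14918271109/8111448592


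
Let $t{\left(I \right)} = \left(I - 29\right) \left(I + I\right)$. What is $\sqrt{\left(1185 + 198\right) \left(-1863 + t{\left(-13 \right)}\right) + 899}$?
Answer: $i \sqrt{1065394} \approx 1032.2 i$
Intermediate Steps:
$t{\left(I \right)} = 2 I \left(-29 + I\right)$ ($t{\left(I \right)} = \left(-29 + I\right) 2 I = 2 I \left(-29 + I\right)$)
$\sqrt{\left(1185 + 198\right) \left(-1863 + t{\left(-13 \right)}\right) + 899} = \sqrt{\left(1185 + 198\right) \left(-1863 + 2 \left(-13\right) \left(-29 - 13\right)\right) + 899} = \sqrt{1383 \left(-1863 + 2 \left(-13\right) \left(-42\right)\right) + 899} = \sqrt{1383 \left(-1863 + 1092\right) + 899} = \sqrt{1383 \left(-771\right) + 899} = \sqrt{-1066293 + 899} = \sqrt{-1065394} = i \sqrt{1065394}$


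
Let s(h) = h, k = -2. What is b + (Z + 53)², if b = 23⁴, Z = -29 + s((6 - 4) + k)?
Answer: 280417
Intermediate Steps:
Z = -29 (Z = -29 + ((6 - 4) - 2) = -29 + (2 - 2) = -29 + 0 = -29)
b = 279841
b + (Z + 53)² = 279841 + (-29 + 53)² = 279841 + 24² = 279841 + 576 = 280417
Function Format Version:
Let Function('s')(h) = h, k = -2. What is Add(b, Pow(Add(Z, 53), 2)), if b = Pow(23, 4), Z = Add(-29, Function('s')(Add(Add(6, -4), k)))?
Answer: 280417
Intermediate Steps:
Z = -29 (Z = Add(-29, Add(Add(6, -4), -2)) = Add(-29, Add(2, -2)) = Add(-29, 0) = -29)
b = 279841
Add(b, Pow(Add(Z, 53), 2)) = Add(279841, Pow(Add(-29, 53), 2)) = Add(279841, Pow(24, 2)) = Add(279841, 576) = 280417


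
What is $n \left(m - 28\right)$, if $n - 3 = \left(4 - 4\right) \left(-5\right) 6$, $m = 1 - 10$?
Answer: $-111$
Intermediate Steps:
$m = -9$ ($m = 1 - 10 = -9$)
$n = 3$ ($n = 3 + \left(4 - 4\right) \left(-5\right) 6 = 3 + 0 \left(-5\right) 6 = 3 + 0 \cdot 6 = 3 + 0 = 3$)
$n \left(m - 28\right) = 3 \left(-9 - 28\right) = 3 \left(-37\right) = -111$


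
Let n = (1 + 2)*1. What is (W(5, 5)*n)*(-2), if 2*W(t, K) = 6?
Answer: -18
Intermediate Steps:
n = 3 (n = 3*1 = 3)
W(t, K) = 3 (W(t, K) = (1/2)*6 = 3)
(W(5, 5)*n)*(-2) = (3*3)*(-2) = 9*(-2) = -18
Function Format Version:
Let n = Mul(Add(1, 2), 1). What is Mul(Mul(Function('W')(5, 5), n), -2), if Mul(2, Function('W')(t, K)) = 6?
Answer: -18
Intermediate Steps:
n = 3 (n = Mul(3, 1) = 3)
Function('W')(t, K) = 3 (Function('W')(t, K) = Mul(Rational(1, 2), 6) = 3)
Mul(Mul(Function('W')(5, 5), n), -2) = Mul(Mul(3, 3), -2) = Mul(9, -2) = -18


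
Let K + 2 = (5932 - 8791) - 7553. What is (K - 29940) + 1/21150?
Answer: -853487099/21150 ≈ -40354.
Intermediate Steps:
K = -10414 (K = -2 + ((5932 - 8791) - 7553) = -2 + (-2859 - 7553) = -2 - 10412 = -10414)
(K - 29940) + 1/21150 = (-10414 - 29940) + 1/21150 = -40354 + 1/21150 = -853487099/21150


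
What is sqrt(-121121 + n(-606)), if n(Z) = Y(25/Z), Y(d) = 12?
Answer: I*sqrt(121109) ≈ 348.01*I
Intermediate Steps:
n(Z) = 12
sqrt(-121121 + n(-606)) = sqrt(-121121 + 12) = sqrt(-121109) = I*sqrt(121109)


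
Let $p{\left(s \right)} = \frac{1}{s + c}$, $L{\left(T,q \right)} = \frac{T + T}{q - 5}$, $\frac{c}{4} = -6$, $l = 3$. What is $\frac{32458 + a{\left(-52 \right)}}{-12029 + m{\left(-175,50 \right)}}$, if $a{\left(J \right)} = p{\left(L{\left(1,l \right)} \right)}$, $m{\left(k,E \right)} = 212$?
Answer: $- \frac{90161}{32825} \approx -2.7467$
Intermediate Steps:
$c = -24$ ($c = 4 \left(-6\right) = -24$)
$L{\left(T,q \right)} = \frac{2 T}{-5 + q}$
$p{\left(s \right)} = \frac{1}{-24 + s}$ ($p{\left(s \right)} = \frac{1}{s - 24} = \frac{1}{-24 + s}$)
$a{\left(J \right)} = - \frac{1}{25}$ ($a{\left(J \right)} = \frac{1}{-24 + 2 \cdot 1 \frac{1}{-5 + 3}} = \frac{1}{-24 + 2 \cdot 1 \frac{1}{-2}} = \frac{1}{-24 + 2 \cdot 1 \left(- \frac{1}{2}\right)} = \frac{1}{-24 - 1} = \frac{1}{-25} = - \frac{1}{25}$)
$\frac{32458 + a{\left(-52 \right)}}{-12029 + m{\left(-175,50 \right)}} = \frac{32458 - \frac{1}{25}}{-12029 + 212} = \frac{811449}{25 \left(-11817\right)} = \frac{811449}{25} \left(- \frac{1}{11817}\right) = - \frac{90161}{32825}$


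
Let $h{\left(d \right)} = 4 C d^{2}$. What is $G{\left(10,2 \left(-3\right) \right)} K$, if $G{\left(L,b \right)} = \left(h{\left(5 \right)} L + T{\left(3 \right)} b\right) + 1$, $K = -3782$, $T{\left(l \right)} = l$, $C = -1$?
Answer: $3846294$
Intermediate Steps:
$h{\left(d \right)} = - 4 d^{2}$ ($h{\left(d \right)} = 4 \left(-1\right) d^{2} = - 4 d^{2}$)
$G{\left(L,b \right)} = 1 - 100 L + 3 b$ ($G{\left(L,b \right)} = \left(- 4 \cdot 5^{2} L + 3 b\right) + 1 = \left(\left(-4\right) 25 L + 3 b\right) + 1 = \left(- 100 L + 3 b\right) + 1 = 1 - 100 L + 3 b$)
$G{\left(10,2 \left(-3\right) \right)} K = \left(1 - 1000 + 3 \cdot 2 \left(-3\right)\right) \left(-3782\right) = \left(1 - 1000 + 3 \left(-6\right)\right) \left(-3782\right) = \left(1 - 1000 - 18\right) \left(-3782\right) = \left(-1017\right) \left(-3782\right) = 3846294$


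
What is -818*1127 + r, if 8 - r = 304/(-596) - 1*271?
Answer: -137319367/149 ≈ -9.2161e+5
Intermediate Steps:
r = 41647/149 (r = 8 - (304/(-596) - 1*271) = 8 - (304*(-1/596) - 271) = 8 - (-76/149 - 271) = 8 - 1*(-40455/149) = 8 + 40455/149 = 41647/149 ≈ 279.51)
-818*1127 + r = -818*1127 + 41647/149 = -921886 + 41647/149 = -137319367/149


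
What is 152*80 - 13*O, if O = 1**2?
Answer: 12147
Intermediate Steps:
O = 1
152*80 - 13*O = 152*80 - 13*1 = 12160 - 13 = 12147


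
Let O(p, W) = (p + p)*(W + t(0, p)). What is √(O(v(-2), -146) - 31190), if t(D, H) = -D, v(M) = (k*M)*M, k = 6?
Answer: I*√38198 ≈ 195.44*I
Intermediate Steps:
v(M) = 6*M² (v(M) = (6*M)*M = 6*M²)
O(p, W) = 2*W*p (O(p, W) = (p + p)*(W - 1*0) = (2*p)*(W + 0) = (2*p)*W = 2*W*p)
√(O(v(-2), -146) - 31190) = √(2*(-146)*(6*(-2)²) - 31190) = √(2*(-146)*(6*4) - 31190) = √(2*(-146)*24 - 31190) = √(-7008 - 31190) = √(-38198) = I*√38198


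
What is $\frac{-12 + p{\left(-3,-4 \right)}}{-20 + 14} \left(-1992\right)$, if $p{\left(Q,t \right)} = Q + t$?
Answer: $-6308$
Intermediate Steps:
$\frac{-12 + p{\left(-3,-4 \right)}}{-20 + 14} \left(-1992\right) = \frac{-12 - 7}{-20 + 14} \left(-1992\right) = \frac{-12 - 7}{-6} \left(-1992\right) = \left(-19\right) \left(- \frac{1}{6}\right) \left(-1992\right) = \frac{19}{6} \left(-1992\right) = -6308$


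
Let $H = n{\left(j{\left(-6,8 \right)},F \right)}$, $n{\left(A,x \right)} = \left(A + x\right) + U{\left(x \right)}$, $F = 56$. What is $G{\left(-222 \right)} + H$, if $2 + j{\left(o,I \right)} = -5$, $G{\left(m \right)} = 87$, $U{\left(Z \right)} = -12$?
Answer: $124$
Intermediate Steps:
$j{\left(o,I \right)} = -7$ ($j{\left(o,I \right)} = -2 - 5 = -7$)
$n{\left(A,x \right)} = -12 + A + x$ ($n{\left(A,x \right)} = \left(A + x\right) - 12 = -12 + A + x$)
$H = 37$ ($H = -12 - 7 + 56 = 37$)
$G{\left(-222 \right)} + H = 87 + 37 = 124$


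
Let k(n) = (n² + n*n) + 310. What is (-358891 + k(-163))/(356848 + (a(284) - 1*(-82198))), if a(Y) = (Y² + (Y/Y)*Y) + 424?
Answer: -305443/520410 ≈ -0.58693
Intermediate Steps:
a(Y) = 424 + Y + Y² (a(Y) = (Y² + 1*Y) + 424 = (Y² + Y) + 424 = (Y + Y²) + 424 = 424 + Y + Y²)
k(n) = 310 + 2*n² (k(n) = (n² + n²) + 310 = 2*n² + 310 = 310 + 2*n²)
(-358891 + k(-163))/(356848 + (a(284) - 1*(-82198))) = (-358891 + (310 + 2*(-163)²))/(356848 + ((424 + 284 + 284²) - 1*(-82198))) = (-358891 + (310 + 2*26569))/(356848 + ((424 + 284 + 80656) + 82198)) = (-358891 + (310 + 53138))/(356848 + (81364 + 82198)) = (-358891 + 53448)/(356848 + 163562) = -305443/520410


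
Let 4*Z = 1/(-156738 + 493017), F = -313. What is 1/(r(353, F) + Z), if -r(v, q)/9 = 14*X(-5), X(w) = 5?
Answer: -1345116/847423079 ≈ -0.0015873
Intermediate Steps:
r(v, q) = -630 (r(v, q) = -126*5 = -9*70 = -630)
Z = 1/1345116 (Z = 1/(4*(-156738 + 493017)) = (1/4)/336279 = (1/4)*(1/336279) = 1/1345116 ≈ 7.4343e-7)
1/(r(353, F) + Z) = 1/(-630 + 1/1345116) = 1/(-847423079/1345116) = -1345116/847423079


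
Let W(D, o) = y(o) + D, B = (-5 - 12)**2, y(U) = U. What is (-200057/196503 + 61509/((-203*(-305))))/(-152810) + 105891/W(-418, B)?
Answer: -161632466160073291/196906140642225 ≈ -820.86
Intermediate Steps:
B = 289 (B = (-17)**2 = 289)
W(D, o) = D + o (W(D, o) = o + D = D + o)
(-200057/196503 + 61509/((-203*(-305))))/(-152810) + 105891/W(-418, B) = (-200057/196503 + 61509/((-203*(-305))))/(-152810) + 105891/(-418 + 289) = (-200057*1/196503 + 61509/61915)*(-1/152810) + 105891/(-129) = (-200057/196503 + 61509*(1/61915))*(-1/152810) + 105891*(-1/129) = (-200057/196503 + 303/305)*(-1/152810) - 35297/43 = -1476976/59933415*(-1/152810) - 35297/43 = 738488/4579212573075 - 35297/43 = -161632466160073291/196906140642225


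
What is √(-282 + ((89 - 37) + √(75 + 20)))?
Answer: √(-230 + √95) ≈ 14.841*I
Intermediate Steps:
√(-282 + ((89 - 37) + √(75 + 20))) = √(-282 + (52 + √95)) = √(-230 + √95)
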